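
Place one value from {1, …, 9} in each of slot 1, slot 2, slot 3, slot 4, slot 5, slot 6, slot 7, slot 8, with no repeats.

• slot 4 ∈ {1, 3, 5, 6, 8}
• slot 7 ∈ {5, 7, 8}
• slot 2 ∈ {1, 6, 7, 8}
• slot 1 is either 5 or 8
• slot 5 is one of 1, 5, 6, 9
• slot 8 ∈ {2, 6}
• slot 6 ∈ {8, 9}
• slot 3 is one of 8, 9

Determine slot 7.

The 8 variables together cover exactly {1, 2, 3, 5, 6, 7, 8, 9} — 8 values for 8 variables — and 2 appears only in slot 8's list, so slot 8 = 2.
The 7 still-open variables together cover exactly {1, 3, 5, 6, 7, 8, 9} — 7 values for 7 variables — and 3 appears only in slot 4's list, so slot 4 = 3.
The 2 variables slot 3 and slot 6 are confined to {8, 9}, which locks those values in; drop them from slot 1, slot 2, slot 5, slot 7.
slot 1 has just one choice, so slot 1 = 5. Strike 5 from slot 5, slot 7.
So slot 7 = 7.

7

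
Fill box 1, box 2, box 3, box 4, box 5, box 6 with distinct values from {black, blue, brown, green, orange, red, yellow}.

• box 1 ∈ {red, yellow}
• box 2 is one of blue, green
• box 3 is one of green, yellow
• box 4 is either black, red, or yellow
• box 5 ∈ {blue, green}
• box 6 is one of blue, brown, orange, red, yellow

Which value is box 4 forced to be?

black

The 2 variables box 2 and box 5 are confined to {blue, green}, which locks those values in; drop them from box 3, box 6.
That leaves box 3 = yellow. Strike yellow from box 1, box 4, box 6.
That leaves box 1 = red. So box 4, box 6 can't be red.
So box 4 = black.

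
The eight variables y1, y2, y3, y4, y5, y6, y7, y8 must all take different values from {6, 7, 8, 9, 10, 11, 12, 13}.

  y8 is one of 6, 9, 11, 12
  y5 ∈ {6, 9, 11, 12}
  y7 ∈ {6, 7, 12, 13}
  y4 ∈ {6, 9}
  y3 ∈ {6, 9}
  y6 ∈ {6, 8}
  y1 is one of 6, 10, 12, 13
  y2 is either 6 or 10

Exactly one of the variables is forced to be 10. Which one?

Among the 8 variables, 7 fits only y7 (and all 8 values in {6, 7, 8, 9, 10, 11, 12, 13} must be used), so y7 = 7.
Among the 7 still-open variables, 8 fits only y6 (and all 7 values in {6, 8, 9, 10, 11, 12, 13} must be used), so y6 = 8.
The 6 still-open variables together cover exactly {6, 9, 10, 11, 12, 13} — 6 values for 6 variables — and 13 appears only in y1's list, so y1 = 13.
The 5 still-open variables together cover exactly {6, 9, 10, 11, 12} — 5 values for 5 variables — and 10 appears only in y2's list, so y2 = 10.

y2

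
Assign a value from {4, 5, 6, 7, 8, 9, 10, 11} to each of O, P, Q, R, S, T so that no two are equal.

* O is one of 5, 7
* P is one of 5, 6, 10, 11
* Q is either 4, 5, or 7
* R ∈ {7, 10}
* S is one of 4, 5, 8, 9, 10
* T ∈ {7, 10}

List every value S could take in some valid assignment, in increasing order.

8, 9

The 2 variables R and T are confined to {7, 10}, which locks those values in; drop them from O, P, Q, S.
That leaves O = 5. Eliminate 5 elsewhere: P, Q, S.
That leaves Q = 4. So S can't be 4.
No further eliminations apply; S can still be any of 8, 9.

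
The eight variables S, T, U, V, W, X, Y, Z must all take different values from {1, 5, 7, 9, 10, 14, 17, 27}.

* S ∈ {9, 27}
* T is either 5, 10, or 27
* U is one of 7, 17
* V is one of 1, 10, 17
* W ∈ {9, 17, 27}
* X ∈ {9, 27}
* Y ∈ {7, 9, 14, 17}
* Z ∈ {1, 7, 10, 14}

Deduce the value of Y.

14

The 8 variables together cover exactly {1, 5, 7, 9, 10, 14, 17, 27} — 8 values for 8 variables — and 5 appears only in T's list, so T = 5.
S and X share exactly the 2 values {9, 27}; by pigeonhole those values go to them, so strike 9, 27 from W, Y.
W's domain is down to {17}, so W = 17. Strike 17 from U, V, Y.
That leaves U = 7. Remove 7 from Y, Z.
So Y = 14.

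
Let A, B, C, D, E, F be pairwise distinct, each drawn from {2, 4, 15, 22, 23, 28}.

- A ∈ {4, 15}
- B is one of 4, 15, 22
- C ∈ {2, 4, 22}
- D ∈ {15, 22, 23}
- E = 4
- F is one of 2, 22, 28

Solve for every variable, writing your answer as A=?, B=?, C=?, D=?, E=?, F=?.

A=15, B=22, C=2, D=23, E=4, F=28

E must be 4 (only option left). So A, B, C can't be 4.
A must be 15 (only option left). Remove 15 from B, D.
B must be 22 (only option left). Strike 22 from C, D, F.
C's domain is down to {2}, so C = 2. So F can't be 2.
That leaves D = 23.
F has just one choice, so F = 28.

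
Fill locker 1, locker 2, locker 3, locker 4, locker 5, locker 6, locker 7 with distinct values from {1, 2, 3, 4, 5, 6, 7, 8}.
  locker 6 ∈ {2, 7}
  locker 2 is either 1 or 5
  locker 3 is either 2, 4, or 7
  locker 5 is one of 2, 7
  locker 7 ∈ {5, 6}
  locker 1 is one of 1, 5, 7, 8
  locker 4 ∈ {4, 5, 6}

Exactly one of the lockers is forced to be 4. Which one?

locker 3

The 7 variables together cover exactly {1, 2, 4, 5, 6, 7, 8} — 7 values for 7 variables — and 8 appears only in locker 1's list, so locker 1 = 8.
The 6 still-open variables together cover exactly {1, 2, 4, 5, 6, 7} — 6 values for 6 variables — and 1 appears only in locker 2's list, so locker 2 = 1.
locker 5 and locker 6 share exactly the 2 values {2, 7}; by pigeonhole those values go to them, so strike 2, 7 from locker 3.
So 4 goes to locker 3.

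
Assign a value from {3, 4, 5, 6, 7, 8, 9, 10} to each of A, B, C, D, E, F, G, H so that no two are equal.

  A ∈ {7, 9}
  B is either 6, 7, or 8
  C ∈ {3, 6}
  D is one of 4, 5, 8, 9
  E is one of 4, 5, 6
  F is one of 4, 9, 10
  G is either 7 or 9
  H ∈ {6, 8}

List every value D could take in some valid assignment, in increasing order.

4, 5

The 8 variables draw from only 8 values {3, 4, 5, 6, 7, 8, 9, 10}, so each is used; only C can be 3, hence C = 3.
The 7 still-open variables draw from only 7 values {4, 5, 6, 7, 8, 9, 10}, so each is used; only F can be 10, hence F = 10.
A and G between them cover only {7, 9} — a naked pair. Remove those values from B, D.
B and H share exactly the 2 values {6, 8}; by pigeonhole those values go to them, so strike 6, 8 from D, E.
No further eliminations apply; D can still be any of 4, 5.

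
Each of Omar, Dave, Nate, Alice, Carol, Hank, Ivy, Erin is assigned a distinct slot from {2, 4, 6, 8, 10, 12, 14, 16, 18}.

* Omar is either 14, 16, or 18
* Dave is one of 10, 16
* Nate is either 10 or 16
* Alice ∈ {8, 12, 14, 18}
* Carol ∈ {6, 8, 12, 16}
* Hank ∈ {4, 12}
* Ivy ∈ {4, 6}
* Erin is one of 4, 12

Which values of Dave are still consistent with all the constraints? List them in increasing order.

10, 16

Dave and Nate between them cover only {10, 16} — a naked pair. Remove those values from Omar, Carol.
The 2 variables Hank and Erin are confined to {4, 12}, which locks those values in; drop them from Alice, Carol, Ivy.
Ivy must be 6 (only option left). Remove 6 from Carol.
Carol's domain is down to {8}, so Carol = 8. Strike 8 from Alice.
No further eliminations apply; Dave can still be any of 10, 16.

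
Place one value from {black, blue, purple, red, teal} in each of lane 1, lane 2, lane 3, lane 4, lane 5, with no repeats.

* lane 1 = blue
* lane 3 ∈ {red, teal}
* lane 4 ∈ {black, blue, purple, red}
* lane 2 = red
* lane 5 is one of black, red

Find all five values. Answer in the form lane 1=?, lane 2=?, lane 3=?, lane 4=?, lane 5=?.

lane 1 has just one choice, so lane 1 = blue. So lane 4 can't be blue.
That leaves lane 2 = red. Remove red from lane 3, lane 4, lane 5.
lane 3's domain is down to {teal}, so lane 3 = teal.
lane 5 has just one choice, so lane 5 = black. So lane 4 can't be black.
lane 4 must be purple (only option left).

lane 1=blue, lane 2=red, lane 3=teal, lane 4=purple, lane 5=black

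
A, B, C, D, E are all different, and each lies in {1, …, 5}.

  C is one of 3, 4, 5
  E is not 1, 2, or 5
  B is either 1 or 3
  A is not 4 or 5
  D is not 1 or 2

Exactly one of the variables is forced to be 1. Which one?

B

The 5 variables draw from only 5 values {1, 2, 3, 4, 5}, so each is used; only A can be 2, hence A = 2.
Among the 4 still-open variables, 1 fits only B (and all 4 values in {1, 3, 4, 5} must be used), so B = 1.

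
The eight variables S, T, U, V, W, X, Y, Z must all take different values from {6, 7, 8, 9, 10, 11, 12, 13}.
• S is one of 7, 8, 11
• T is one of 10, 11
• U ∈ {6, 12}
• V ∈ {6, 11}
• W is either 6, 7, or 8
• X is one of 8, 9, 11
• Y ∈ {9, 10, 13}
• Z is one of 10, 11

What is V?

6

Among the 8 variables, 12 fits only U (and all 8 values in {6, 7, 8, 9, 10, 11, 12, 13} must be used), so U = 12.
The 7 still-open variables together cover exactly {6, 7, 8, 9, 10, 11, 13} — 7 values for 7 variables — and 13 appears only in Y's list, so Y = 13.
The 6 still-open variables together cover exactly {6, 7, 8, 9, 10, 11} — 6 values for 6 variables — and 9 appears only in X's list, so X = 9.
The 2 variables T and Z are confined to {10, 11}, which locks those values in; drop them from S, V.
So V = 6.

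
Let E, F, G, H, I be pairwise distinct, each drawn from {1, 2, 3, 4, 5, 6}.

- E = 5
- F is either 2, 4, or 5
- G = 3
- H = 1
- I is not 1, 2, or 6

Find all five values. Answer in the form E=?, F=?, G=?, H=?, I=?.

E must be 5 (only option left). So F, I can't be 5.
That leaves G = 3. Remove 3 from I.
H has just one choice, so H = 1.
I's domain is down to {4}, so I = 4. So F can't be 4.
That leaves F = 2.

E=5, F=2, G=3, H=1, I=4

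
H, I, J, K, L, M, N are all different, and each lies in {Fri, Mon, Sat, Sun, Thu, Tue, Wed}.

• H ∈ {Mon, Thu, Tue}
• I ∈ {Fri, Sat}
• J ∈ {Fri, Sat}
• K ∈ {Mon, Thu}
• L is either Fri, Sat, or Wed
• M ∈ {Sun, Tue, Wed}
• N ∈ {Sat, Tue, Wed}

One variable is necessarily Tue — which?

The 7 variables together cover exactly {Fri, Mon, Sat, Sun, Thu, Tue, Wed} — 7 values for 7 variables — and Sun appears only in M's list, so M = Sun.
I and J share exactly the 2 values {Fri, Sat}; by pigeonhole those values go to them, so strike Fri, Sat from L, N.
L has just one choice, so L = Wed. So N can't be Wed.
So Tue goes to N.

N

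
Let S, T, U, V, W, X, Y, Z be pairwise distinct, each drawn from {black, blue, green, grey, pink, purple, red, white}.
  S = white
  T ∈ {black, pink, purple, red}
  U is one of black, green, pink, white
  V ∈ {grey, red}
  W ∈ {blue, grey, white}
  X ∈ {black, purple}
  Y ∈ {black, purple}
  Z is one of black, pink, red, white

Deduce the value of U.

green

S's domain is down to {white}, so S = white. So U, W, Z can't be white.
The 7 still-open variables together cover exactly {black, blue, green, grey, pink, purple, red} — 7 values for 7 variables — and blue appears only in W's list, so W = blue.
The 6 still-open variables draw from only 6 values {black, green, grey, pink, purple, red}, so each is used; only U can be green, hence U = green.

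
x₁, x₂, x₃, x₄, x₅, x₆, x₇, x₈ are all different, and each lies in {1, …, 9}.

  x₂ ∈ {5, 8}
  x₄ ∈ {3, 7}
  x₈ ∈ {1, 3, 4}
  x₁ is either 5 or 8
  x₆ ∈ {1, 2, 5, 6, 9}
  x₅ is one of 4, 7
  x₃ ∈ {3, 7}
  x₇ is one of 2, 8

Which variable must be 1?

The 2 variables x₁ and x₂ are confined to {5, 8}, which locks those values in; drop them from x₆, x₇.
x₇'s domain is down to {2}, so x₇ = 2. Remove 2 from x₆.
x₃ and x₄ share exactly the 2 values {3, 7}; by pigeonhole those values go to them, so strike 3, 7 from x₅, x₈.
x₅ must be 4 (only option left). Strike 4 from x₈.
So 1 goes to x₈.

x₈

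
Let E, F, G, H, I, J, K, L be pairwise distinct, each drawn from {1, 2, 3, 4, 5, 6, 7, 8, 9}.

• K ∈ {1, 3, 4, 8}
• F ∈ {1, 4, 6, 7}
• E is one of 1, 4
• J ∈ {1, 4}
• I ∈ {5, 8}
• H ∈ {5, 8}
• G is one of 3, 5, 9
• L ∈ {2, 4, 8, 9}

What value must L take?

The 2 variables E and J are confined to {1, 4}, which locks those values in; drop them from F, K, L.
The 2 variables H and I are confined to {5, 8}, which locks those values in; drop them from G, K, L.
That leaves K = 3. So G can't be 3.
G's domain is down to {9}, so G = 9. So L can't be 9.
So L = 2.

2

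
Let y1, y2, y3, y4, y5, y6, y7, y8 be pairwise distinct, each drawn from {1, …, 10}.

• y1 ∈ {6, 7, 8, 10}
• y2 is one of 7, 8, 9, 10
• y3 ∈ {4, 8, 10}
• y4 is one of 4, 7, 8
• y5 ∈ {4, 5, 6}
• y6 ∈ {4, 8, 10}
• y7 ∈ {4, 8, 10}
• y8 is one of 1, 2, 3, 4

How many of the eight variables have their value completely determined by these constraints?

y3, y6, y7 share exactly the 3 values {4, 8, 10}; by pigeonhole those values go to them, so strike 4, 8, 10 from y1, y2, y4, y5, y8.
That leaves y4 = 7. Remove 7 from y1, y2.
y1 must be 6 (only option left). So y5 can't be 6.
y2 has just one choice, so y2 = 9.
y5 has just one choice, so y5 = 5.
Determined: y1=6, y2=9, y4=7, y5=5. The other variables each still have more than one consistent value. That makes 4.

4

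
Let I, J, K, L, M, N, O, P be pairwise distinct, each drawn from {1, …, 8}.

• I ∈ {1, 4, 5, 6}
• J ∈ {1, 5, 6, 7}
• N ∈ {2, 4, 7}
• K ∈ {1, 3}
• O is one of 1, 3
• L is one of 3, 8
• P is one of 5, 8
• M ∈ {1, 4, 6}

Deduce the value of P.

5

Among the 8 variables, 2 fits only N (and all 8 values in {1, 2, 3, 4, 5, 6, 7, 8} must be used), so N = 2.
Among the 7 still-open variables, 7 fits only J (and all 7 values in {1, 3, 4, 5, 6, 7, 8} must be used), so J = 7.
K and O share exactly the 2 values {1, 3}; by pigeonhole those values go to them, so strike 1, 3 from I, L, M.
L's domain is down to {8}, so L = 8. So P can't be 8.
So P = 5.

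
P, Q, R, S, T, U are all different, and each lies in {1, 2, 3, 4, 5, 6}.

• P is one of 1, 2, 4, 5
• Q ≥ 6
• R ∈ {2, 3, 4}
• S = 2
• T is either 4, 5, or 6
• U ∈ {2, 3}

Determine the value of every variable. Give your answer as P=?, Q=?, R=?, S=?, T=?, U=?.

Q must be 6 (only option left). Remove 6 from T.
S has just one choice, so S = 2. Eliminate 2 elsewhere: P, R, U.
U's domain is down to {3}, so U = 3. Remove 3 from R.
That leaves R = 4. Strike 4 from P, T.
T's domain is down to {5}, so T = 5. Eliminate 5 elsewhere: P.
That leaves P = 1.

P=1, Q=6, R=4, S=2, T=5, U=3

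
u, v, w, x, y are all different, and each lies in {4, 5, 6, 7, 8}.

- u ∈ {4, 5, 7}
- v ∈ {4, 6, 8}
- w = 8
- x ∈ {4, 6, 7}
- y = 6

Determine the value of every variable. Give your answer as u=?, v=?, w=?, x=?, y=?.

u=5, v=4, w=8, x=7, y=6

w has just one choice, so w = 8. Strike 8 from v.
That leaves y = 6. Remove 6 from v, x.
v has just one choice, so v = 4. Remove 4 from u, x.
x has just one choice, so x = 7. Eliminate 7 elsewhere: u.
u's domain is down to {5}, so u = 5.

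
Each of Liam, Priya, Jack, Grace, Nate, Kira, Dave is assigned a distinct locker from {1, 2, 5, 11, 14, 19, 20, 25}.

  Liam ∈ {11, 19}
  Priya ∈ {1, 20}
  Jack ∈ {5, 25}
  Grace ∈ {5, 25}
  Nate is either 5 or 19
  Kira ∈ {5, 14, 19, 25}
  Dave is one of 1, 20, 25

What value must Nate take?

19

The 7 variables together cover exactly {1, 5, 11, 14, 19, 20, 25} — 7 values for 7 variables — and 11 appears only in Liam's list, so Liam = 11.
The 6 still-open variables together cover exactly {1, 5, 14, 19, 20, 25} — 6 values for 6 variables — and 14 appears only in Kira's list, so Kira = 14.
The 5 still-open variables together cover exactly {1, 5, 19, 20, 25} — 5 values for 5 variables — and 19 appears only in Nate's list, so Nate = 19.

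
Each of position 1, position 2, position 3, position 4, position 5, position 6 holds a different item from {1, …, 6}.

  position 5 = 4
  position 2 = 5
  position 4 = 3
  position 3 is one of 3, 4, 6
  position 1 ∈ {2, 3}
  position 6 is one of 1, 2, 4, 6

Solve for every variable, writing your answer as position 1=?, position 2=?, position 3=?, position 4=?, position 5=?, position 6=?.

position 2's domain is down to {5}, so position 2 = 5.
That leaves position 4 = 3. Strike 3 from position 1, position 3.
position 5 has just one choice, so position 5 = 4. So position 3, position 6 can't be 4.
That leaves position 1 = 2. Remove 2 from position 6.
position 3 has just one choice, so position 3 = 6. So position 6 can't be 6.
position 6 must be 1 (only option left).

position 1=2, position 2=5, position 3=6, position 4=3, position 5=4, position 6=1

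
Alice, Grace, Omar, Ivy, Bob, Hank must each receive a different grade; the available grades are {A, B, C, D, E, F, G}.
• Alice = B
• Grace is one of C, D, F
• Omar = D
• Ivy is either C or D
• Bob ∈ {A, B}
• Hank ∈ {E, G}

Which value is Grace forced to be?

Alice's domain is down to {B}, so Alice = B. Strike B from Bob.
That leaves Omar = D. Strike D from Grace, Ivy.
Ivy has just one choice, so Ivy = C. So Grace can't be C.
So Grace = F.

F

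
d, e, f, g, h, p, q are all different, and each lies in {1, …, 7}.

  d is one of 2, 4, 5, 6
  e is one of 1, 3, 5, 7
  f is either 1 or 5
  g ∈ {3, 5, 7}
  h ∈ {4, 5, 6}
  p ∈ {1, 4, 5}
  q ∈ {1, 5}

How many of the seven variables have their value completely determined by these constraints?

3

The 7 variables draw from only 7 values {1, 2, 3, 4, 5, 6, 7}, so each is used; only d can be 2, hence d = 2.
Among the 6 still-open variables, 6 fits only h (and all 6 values in {1, 3, 4, 5, 6, 7} must be used), so h = 6.
Among the 5 still-open variables, 4 fits only p (and all 5 values in {1, 3, 4, 5, 7} must be used), so p = 4.
f and q share exactly the 2 values {1, 5}; by pigeonhole those values go to them, so strike 1, 5 from e, g.
Determined: d=2, h=6, p=4. The other variables each still have more than one consistent value. That makes 3.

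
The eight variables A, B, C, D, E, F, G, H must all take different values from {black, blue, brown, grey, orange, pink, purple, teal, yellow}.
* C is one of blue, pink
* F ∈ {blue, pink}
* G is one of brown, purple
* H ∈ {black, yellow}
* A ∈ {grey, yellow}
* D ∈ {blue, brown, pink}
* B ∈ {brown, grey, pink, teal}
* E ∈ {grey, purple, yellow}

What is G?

The 8 variables together cover exactly {black, blue, brown, grey, pink, purple, teal, yellow} — 8 values for 8 variables — and black appears only in H's list, so H = black.
The 7 still-open variables together cover exactly {blue, brown, grey, pink, purple, teal, yellow} — 7 values for 7 variables — and teal appears only in B's list, so B = teal.
C and F between them cover only {blue, pink} — a naked pair. Remove those values from D.
D must be brown (only option left). So G can't be brown.
So G = purple.

purple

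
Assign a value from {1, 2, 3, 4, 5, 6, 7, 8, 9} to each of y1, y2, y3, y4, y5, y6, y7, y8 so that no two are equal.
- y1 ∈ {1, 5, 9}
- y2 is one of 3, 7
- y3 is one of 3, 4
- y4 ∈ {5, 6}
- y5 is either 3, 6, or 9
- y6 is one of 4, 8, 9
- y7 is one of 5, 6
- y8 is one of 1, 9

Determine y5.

Among the 8 variables, 7 fits only y2 (and all 8 values in {1, 3, 4, 5, 6, 7, 8, 9} must be used), so y2 = 7.
The 7 still-open variables together cover exactly {1, 3, 4, 5, 6, 8, 9} — 7 values for 7 variables — and 8 appears only in y6's list, so y6 = 8.
The 6 still-open variables together cover exactly {1, 3, 4, 5, 6, 9} — 6 values for 6 variables — and 4 appears only in y3's list, so y3 = 4.
The 5 still-open variables together cover exactly {1, 3, 5, 6, 9} — 5 values for 5 variables — and 3 appears only in y5's list, so y5 = 3.

3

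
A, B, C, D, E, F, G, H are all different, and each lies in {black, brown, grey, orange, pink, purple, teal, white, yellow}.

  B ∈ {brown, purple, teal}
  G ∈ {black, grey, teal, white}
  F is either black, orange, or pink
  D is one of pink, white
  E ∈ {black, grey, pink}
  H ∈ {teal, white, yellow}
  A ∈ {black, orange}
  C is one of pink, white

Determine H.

yellow

The 2 variables C and D are confined to {pink, white}, which locks those values in; drop them from E, F, G, H.
A and F share exactly the 2 values {black, orange}; by pigeonhole those values go to them, so strike black, orange from E, G.
That leaves E = grey. Eliminate grey elsewhere: G.
That leaves G = teal. Eliminate teal elsewhere: B, H.
So H = yellow.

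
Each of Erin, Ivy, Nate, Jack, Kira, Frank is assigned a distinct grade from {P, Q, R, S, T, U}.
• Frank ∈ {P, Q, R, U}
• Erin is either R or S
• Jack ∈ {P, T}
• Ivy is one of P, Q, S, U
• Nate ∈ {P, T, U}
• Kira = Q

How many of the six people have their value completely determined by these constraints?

1

Kira must be Q (only option left). Eliminate Q elsewhere: Ivy, Frank.
Determined: Kira=Q. The other people each still have more than one consistent value. That makes 1.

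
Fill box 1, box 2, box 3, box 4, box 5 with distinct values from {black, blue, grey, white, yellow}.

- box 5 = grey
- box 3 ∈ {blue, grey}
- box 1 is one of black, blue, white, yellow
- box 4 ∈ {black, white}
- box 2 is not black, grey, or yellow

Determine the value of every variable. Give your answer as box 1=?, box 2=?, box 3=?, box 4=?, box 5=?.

box 5 has just one choice, so box 5 = grey. Strike grey from box 3.
box 3 has just one choice, so box 3 = blue. So box 1, box 2 can't be blue.
box 2's domain is down to {white}, so box 2 = white. So box 1, box 4 can't be white.
box 4 has just one choice, so box 4 = black. Eliminate black elsewhere: box 1.
box 1 has just one choice, so box 1 = yellow.

box 1=yellow, box 2=white, box 3=blue, box 4=black, box 5=grey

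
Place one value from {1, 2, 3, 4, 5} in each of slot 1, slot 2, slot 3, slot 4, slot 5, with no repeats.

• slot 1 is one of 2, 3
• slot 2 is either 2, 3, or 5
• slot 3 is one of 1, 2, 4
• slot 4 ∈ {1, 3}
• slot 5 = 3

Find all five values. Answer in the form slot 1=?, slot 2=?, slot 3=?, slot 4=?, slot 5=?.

slot 1=2, slot 2=5, slot 3=4, slot 4=1, slot 5=3

slot 5's domain is down to {3}, so slot 5 = 3. Strike 3 from slot 1, slot 2, slot 4.
slot 1's domain is down to {2}, so slot 1 = 2. So slot 2, slot 3 can't be 2.
slot 2 has just one choice, so slot 2 = 5.
slot 4's domain is down to {1}, so slot 4 = 1. Eliminate 1 elsewhere: slot 3.
That leaves slot 3 = 4.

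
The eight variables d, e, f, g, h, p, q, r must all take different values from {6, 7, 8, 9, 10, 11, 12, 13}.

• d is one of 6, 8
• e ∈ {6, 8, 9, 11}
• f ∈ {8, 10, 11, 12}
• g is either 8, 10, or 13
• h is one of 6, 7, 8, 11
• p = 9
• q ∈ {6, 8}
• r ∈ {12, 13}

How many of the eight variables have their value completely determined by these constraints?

p's domain is down to {9}, so p = 9. Strike 9 from e.
Among the 7 still-open variables, 7 fits only h (and all 7 values in {6, 7, 8, 10, 11, 12, 13} must be used), so h = 7.
d and q share exactly the 2 values {6, 8}; by pigeonhole those values go to them, so strike 6, 8 from e, f, g.
e's domain is down to {11}, so e = 11. Remove 11 from f.
Determined: e=11, h=7, p=9. The other variables each still have more than one consistent value. That makes 3.

3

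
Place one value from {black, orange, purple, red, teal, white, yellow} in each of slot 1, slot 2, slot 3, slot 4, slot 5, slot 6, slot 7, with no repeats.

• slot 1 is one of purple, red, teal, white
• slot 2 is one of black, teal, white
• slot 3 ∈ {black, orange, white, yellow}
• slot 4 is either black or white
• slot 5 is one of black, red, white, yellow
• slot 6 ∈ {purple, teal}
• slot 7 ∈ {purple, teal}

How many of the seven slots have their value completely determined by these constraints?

3

Among the 7 variables, orange fits only slot 3 (and all 7 values in {black, orange, purple, red, teal, white, yellow} must be used), so slot 3 = orange.
The 6 still-open variables draw from only 6 values {black, purple, red, teal, white, yellow}, so each is used; only slot 5 can be yellow, hence slot 5 = yellow.
Among the 5 still-open variables, red fits only slot 1 (and all 5 values in {black, purple, red, teal, white} must be used), so slot 1 = red.
slot 6 and slot 7 between them cover only {purple, teal} — a naked pair. Remove those values from slot 2.
Determined: slot 1=red, slot 3=orange, slot 5=yellow. The other slots each still have more than one consistent value. That makes 3.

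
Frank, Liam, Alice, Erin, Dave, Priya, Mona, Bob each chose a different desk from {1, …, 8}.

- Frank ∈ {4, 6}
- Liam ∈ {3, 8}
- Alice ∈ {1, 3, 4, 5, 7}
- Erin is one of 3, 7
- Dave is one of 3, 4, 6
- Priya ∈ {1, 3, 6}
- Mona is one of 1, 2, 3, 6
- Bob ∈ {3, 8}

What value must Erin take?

The 8 variables draw from only 8 values {1, 2, 3, 4, 5, 6, 7, 8}, so each is used; only Mona can be 2, hence Mona = 2.
The 7 still-open variables draw from only 7 values {1, 3, 4, 5, 6, 7, 8}, so each is used; only Alice can be 5, hence Alice = 5.
The 6 still-open variables together cover exactly {1, 3, 4, 6, 7, 8} — 6 values for 6 variables — and 1 appears only in Priya's list, so Priya = 1.
The 5 still-open variables together cover exactly {3, 4, 6, 7, 8} — 5 values for 5 variables — and 7 appears only in Erin's list, so Erin = 7.

7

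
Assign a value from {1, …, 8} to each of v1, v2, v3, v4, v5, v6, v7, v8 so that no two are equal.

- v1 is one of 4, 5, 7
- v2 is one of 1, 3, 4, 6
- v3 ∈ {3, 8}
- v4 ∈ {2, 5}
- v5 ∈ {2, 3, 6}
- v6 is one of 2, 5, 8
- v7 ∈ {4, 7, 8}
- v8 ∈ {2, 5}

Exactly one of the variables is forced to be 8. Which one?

v6

The 8 variables draw from only 8 values {1, 2, 3, 4, 5, 6, 7, 8}, so each is used; only v2 can be 1, hence v2 = 1.
Among the 7 still-open variables, 6 fits only v5 (and all 7 values in {2, 3, 4, 5, 6, 7, 8} must be used), so v5 = 6.
The 6 still-open variables draw from only 6 values {2, 3, 4, 5, 7, 8}, so each is used; only v3 can be 3, hence v3 = 3.
v4 and v8 share exactly the 2 values {2, 5}; by pigeonhole those values go to them, so strike 2, 5 from v1, v6.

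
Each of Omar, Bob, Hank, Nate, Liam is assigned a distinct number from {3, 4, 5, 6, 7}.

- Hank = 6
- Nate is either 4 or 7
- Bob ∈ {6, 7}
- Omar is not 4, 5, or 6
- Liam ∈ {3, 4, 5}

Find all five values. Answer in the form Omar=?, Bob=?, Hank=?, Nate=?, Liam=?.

Hank must be 6 (only option left). Remove 6 from Bob.
That leaves Bob = 7. Eliminate 7 elsewhere: Omar, Nate.
That leaves Nate = 4. Eliminate 4 elsewhere: Liam.
That leaves Omar = 3. So Liam can't be 3.
That leaves Liam = 5.

Omar=3, Bob=7, Hank=6, Nate=4, Liam=5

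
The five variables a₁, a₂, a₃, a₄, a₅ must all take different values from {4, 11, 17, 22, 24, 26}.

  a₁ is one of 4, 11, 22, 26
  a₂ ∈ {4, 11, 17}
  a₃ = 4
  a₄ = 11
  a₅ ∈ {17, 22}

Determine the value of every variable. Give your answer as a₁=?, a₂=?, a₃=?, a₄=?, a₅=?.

a₃'s domain is down to {4}, so a₃ = 4. Strike 4 from a₁, a₂.
a₄ has just one choice, so a₄ = 11. Eliminate 11 elsewhere: a₁, a₂.
That leaves a₂ = 17. Eliminate 17 elsewhere: a₅.
That leaves a₅ = 22. So a₁ can't be 22.
a₁'s domain is down to {26}, so a₁ = 26.

a₁=26, a₂=17, a₃=4, a₄=11, a₅=22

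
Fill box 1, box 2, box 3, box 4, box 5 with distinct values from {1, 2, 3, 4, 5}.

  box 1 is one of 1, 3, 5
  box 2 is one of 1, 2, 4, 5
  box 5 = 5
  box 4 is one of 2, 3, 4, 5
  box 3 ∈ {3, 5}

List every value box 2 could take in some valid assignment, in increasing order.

box 5 must be 5 (only option left). So box 1, box 2, box 3, box 4 can't be 5.
box 3's domain is down to {3}, so box 3 = 3. Remove 3 from box 1, box 4.
That leaves box 1 = 1. So box 2 can't be 1.
No further eliminations apply; box 2 can still be any of 2, 4.

2, 4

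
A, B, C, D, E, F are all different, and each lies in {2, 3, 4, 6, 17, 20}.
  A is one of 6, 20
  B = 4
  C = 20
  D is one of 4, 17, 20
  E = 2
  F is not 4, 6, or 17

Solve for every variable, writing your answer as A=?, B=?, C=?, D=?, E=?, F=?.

A=6, B=4, C=20, D=17, E=2, F=3

B has just one choice, so B = 4. So D can't be 4.
C has just one choice, so C = 20. Strike 20 from A, D, F.
D must be 17 (only option left).
That leaves E = 2. Strike 2 from F.
F must be 3 (only option left).
That leaves A = 6.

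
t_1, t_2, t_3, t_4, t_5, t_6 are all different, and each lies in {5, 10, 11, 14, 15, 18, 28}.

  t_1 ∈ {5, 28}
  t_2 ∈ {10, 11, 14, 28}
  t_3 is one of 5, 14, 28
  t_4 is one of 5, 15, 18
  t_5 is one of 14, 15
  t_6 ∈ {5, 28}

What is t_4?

The 2 variables t_1 and t_6 are confined to {5, 28}, which locks those values in; drop them from t_2, t_3, t_4.
t_3 has just one choice, so t_3 = 14. Remove 14 from t_2, t_5.
t_5 must be 15 (only option left). Strike 15 from t_4.
So t_4 = 18.

18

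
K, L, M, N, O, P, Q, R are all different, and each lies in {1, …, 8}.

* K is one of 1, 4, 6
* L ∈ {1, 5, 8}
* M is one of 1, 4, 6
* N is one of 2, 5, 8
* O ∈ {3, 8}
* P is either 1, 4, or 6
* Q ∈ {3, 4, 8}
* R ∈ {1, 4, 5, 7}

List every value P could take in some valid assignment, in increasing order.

Among the 8 variables, 2 fits only N (and all 8 values in {1, 2, 3, 4, 5, 6, 7, 8} must be used), so N = 2.
The 7 still-open variables draw from only 7 values {1, 3, 4, 5, 6, 7, 8}, so each is used; only R can be 7, hence R = 7.
The 6 still-open variables together cover exactly {1, 3, 4, 5, 6, 8} — 6 values for 6 variables — and 5 appears only in L's list, so L = 5.
K, M, P between them cover only {1, 4, 6} — a naked triple. Remove those values from Q.
No further eliminations apply; P can still be any of 1, 4, 6.

1, 4, 6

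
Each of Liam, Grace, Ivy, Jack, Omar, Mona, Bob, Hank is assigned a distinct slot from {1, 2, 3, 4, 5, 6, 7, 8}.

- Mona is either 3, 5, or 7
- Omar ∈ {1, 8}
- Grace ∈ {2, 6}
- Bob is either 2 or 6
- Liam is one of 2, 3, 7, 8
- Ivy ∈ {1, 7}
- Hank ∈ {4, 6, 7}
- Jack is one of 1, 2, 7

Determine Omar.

8

The 8 variables draw from only 8 values {1, 2, 3, 4, 5, 6, 7, 8}, so each is used; only Hank can be 4, hence Hank = 4.
The 7 still-open variables together cover exactly {1, 2, 3, 5, 6, 7, 8} — 7 values for 7 variables — and 5 appears only in Mona's list, so Mona = 5.
The 6 still-open variables draw from only 6 values {1, 2, 3, 6, 7, 8}, so each is used; only Liam can be 3, hence Liam = 3.
The 5 still-open variables together cover exactly {1, 2, 6, 7, 8} — 5 values for 5 variables — and 8 appears only in Omar's list, so Omar = 8.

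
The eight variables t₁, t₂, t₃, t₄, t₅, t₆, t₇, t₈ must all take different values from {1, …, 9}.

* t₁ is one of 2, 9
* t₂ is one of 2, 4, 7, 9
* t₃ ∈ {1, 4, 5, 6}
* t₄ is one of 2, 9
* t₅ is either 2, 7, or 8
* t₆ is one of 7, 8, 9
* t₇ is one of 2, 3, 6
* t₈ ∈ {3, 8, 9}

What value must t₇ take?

t₁ and t₄ between them cover only {2, 9} — a naked pair. Remove those values from t₂, t₅, t₆, t₇, t₈.
The 2 variables t₅ and t₆ are confined to {7, 8}, which locks those values in; drop them from t₂, t₈.
t₂ has just one choice, so t₂ = 4. Strike 4 from t₃.
t₈ has just one choice, so t₈ = 3. Remove 3 from t₇.
So t₇ = 6.

6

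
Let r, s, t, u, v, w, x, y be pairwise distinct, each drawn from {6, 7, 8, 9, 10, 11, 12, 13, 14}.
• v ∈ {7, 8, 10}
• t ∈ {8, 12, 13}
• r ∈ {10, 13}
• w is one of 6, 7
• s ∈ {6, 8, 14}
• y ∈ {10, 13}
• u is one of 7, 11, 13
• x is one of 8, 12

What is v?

7

Among the 8 variables, 11 fits only u (and all 8 values in {6, 7, 8, 10, 11, 12, 13, 14} must be used), so u = 11.
The 7 still-open variables together cover exactly {6, 7, 8, 10, 12, 13, 14} — 7 values for 7 variables — and 14 appears only in s's list, so s = 14.
Among the 6 still-open variables, 6 fits only w (and all 6 values in {6, 7, 8, 10, 12, 13} must be used), so w = 6.
The 5 still-open variables draw from only 5 values {7, 8, 10, 12, 13}, so each is used; only v can be 7, hence v = 7.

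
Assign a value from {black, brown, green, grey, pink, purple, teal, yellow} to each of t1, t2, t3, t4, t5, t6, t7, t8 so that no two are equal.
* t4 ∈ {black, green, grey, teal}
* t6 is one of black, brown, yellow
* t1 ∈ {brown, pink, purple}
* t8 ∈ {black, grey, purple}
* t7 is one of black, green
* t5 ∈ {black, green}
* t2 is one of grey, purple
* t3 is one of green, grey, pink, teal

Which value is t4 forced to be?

The 8 variables together cover exactly {black, brown, green, grey, pink, purple, teal, yellow} — 8 values for 8 variables — and yellow appears only in t6's list, so t6 = yellow.
The 7 still-open variables draw from only 7 values {black, brown, green, grey, pink, purple, teal}, so each is used; only t1 can be brown, hence t1 = brown.
The 6 still-open variables draw from only 6 values {black, green, grey, pink, purple, teal}, so each is used; only t3 can be pink, hence t3 = pink.
Among the 5 still-open variables, teal fits only t4 (and all 5 values in {black, green, grey, purple, teal} must be used), so t4 = teal.

teal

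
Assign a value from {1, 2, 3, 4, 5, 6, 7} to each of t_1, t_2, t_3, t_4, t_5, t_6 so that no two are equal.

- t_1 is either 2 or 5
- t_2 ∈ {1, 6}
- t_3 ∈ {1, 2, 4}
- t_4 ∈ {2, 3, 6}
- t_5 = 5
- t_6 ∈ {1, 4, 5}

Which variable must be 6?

t_5 has just one choice, so t_5 = 5. Remove 5 from t_1, t_6.
t_1's domain is down to {2}, so t_1 = 2. Remove 2 from t_3, t_4.
The 4 still-open variables draw from only 4 values {1, 3, 4, 6}, so each is used; only t_4 can be 3, hence t_4 = 3.
The 3 still-open variables draw from only 3 values {1, 4, 6}, so each is used; only t_2 can be 6, hence t_2 = 6.

t_2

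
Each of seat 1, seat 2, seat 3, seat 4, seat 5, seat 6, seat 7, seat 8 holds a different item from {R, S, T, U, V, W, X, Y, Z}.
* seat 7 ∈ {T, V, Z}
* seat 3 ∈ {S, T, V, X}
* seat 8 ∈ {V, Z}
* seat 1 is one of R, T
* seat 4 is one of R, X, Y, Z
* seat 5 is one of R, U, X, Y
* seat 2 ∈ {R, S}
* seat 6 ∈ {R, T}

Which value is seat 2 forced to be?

Among the 8 variables, U fits only seat 5 (and all 8 values in {R, S, T, U, V, X, Y, Z} must be used), so seat 5 = U.
Among the 7 still-open variables, Y fits only seat 4 (and all 7 values in {R, S, T, V, X, Y, Z} must be used), so seat 4 = Y.
The 6 still-open variables draw from only 6 values {R, S, T, V, X, Z}, so each is used; only seat 3 can be X, hence seat 3 = X.
The 5 still-open variables together cover exactly {R, S, T, V, Z} — 5 values for 5 variables — and S appears only in seat 2's list, so seat 2 = S.

S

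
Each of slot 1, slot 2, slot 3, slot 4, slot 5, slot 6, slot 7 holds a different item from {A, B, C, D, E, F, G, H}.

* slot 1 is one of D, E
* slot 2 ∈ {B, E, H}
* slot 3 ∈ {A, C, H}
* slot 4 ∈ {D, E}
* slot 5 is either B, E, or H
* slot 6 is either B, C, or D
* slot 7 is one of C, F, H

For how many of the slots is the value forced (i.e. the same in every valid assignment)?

The 7 variables together cover exactly {A, B, C, D, E, F, H} — 7 values for 7 variables — and A appears only in slot 3's list, so slot 3 = A.
The 6 still-open variables together cover exactly {B, C, D, E, F, H} — 6 values for 6 variables — and F appears only in slot 7's list, so slot 7 = F.
The 5 still-open variables draw from only 5 values {B, C, D, E, H}, so each is used; only slot 6 can be C, hence slot 6 = C.
The 2 variables slot 1 and slot 4 are confined to {D, E}, which locks those values in; drop them from slot 2, slot 5.
Determined: slot 3=A, slot 6=C, slot 7=F. The other slots each still have more than one consistent value. That makes 3.

3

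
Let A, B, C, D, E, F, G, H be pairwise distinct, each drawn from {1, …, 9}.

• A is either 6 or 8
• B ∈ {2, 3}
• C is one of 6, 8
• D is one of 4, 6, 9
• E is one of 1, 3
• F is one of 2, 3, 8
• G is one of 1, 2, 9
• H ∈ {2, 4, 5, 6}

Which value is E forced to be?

1

The 8 variables draw from only 8 values {1, 2, 3, 4, 5, 6, 8, 9}, so each is used; only H can be 5, hence H = 5.
Among the 7 still-open variables, 4 fits only D (and all 7 values in {1, 2, 3, 4, 6, 8, 9} must be used), so D = 4.
Among the 6 still-open variables, 9 fits only G (and all 6 values in {1, 2, 3, 6, 8, 9} must be used), so G = 9.
The 5 still-open variables draw from only 5 values {1, 2, 3, 6, 8}, so each is used; only E can be 1, hence E = 1.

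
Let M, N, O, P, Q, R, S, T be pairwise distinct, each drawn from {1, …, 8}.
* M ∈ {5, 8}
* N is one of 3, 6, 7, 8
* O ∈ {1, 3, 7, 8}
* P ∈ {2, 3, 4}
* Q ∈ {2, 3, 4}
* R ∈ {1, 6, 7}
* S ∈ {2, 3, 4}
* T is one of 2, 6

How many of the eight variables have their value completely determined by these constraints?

2

Among the 8 variables, 5 fits only M (and all 8 values in {1, 2, 3, 4, 5, 6, 7, 8} must be used), so M = 5.
The 3 variables P, Q, S are confined to {2, 3, 4}, which locks those values in; drop them from N, O, T.
T must be 6 (only option left). Remove 6 from N, R.
Determined: M=5, T=6. The other variables each still have more than one consistent value. That makes 2.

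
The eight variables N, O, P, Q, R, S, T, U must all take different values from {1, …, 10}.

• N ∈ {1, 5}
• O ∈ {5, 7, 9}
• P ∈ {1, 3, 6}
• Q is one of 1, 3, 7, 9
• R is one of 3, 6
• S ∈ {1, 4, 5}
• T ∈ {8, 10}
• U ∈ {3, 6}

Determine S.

R and U between them cover only {3, 6} — a naked pair. Remove those values from P, Q.
P's domain is down to {1}, so P = 1. Eliminate 1 elsewhere: N, Q, S.
That leaves N = 5. Eliminate 5 elsewhere: O, S.
So S = 4.

4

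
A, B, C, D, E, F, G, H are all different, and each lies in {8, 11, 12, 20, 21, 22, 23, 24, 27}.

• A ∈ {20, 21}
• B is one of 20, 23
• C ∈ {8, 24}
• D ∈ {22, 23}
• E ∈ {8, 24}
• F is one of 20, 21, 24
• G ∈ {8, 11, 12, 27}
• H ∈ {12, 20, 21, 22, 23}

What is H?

12

The 2 variables C and E are confined to {8, 24}, which locks those values in; drop them from F, G.
A and F between them cover only {20, 21} — a naked pair. Remove those values from B, H.
B has just one choice, so B = 23. So D, H can't be 23.
D must be 22 (only option left). Eliminate 22 elsewhere: H.
So H = 12.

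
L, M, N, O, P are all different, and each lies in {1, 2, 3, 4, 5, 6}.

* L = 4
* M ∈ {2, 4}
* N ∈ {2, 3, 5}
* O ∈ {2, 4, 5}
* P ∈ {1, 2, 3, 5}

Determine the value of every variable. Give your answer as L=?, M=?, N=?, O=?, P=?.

L's domain is down to {4}, so L = 4. So M, O can't be 4.
M must be 2 (only option left). Remove 2 from N, O, P.
O has just one choice, so O = 5. Strike 5 from N, P.
N has just one choice, so N = 3. Eliminate 3 elsewhere: P.
P must be 1 (only option left).

L=4, M=2, N=3, O=5, P=1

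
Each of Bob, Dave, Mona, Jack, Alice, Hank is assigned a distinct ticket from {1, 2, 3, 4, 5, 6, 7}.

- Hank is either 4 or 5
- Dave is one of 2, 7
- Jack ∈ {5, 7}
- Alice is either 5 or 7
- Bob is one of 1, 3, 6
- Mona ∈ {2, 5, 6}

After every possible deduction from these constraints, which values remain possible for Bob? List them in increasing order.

The 2 variables Jack and Alice are confined to {5, 7}, which locks those values in; drop them from Dave, Mona, Hank.
That leaves Dave = 2. Eliminate 2 elsewhere: Mona.
Mona's domain is down to {6}, so Mona = 6. Eliminate 6 elsewhere: Bob.
That leaves Hank = 4.
No further eliminations apply; Bob can still be any of 1, 3.

1, 3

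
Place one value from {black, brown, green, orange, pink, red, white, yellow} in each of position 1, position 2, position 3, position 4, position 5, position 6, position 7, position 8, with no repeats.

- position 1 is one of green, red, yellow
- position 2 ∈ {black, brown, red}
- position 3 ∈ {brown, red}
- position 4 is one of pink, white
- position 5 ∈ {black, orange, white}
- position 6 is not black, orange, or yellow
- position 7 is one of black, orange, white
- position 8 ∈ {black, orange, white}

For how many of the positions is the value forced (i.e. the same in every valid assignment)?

3

Among the 8 variables, yellow fits only position 1 (and all 8 values in {black, brown, green, orange, pink, red, white, yellow} must be used), so position 1 = yellow.
Among the 7 still-open variables, green fits only position 6 (and all 7 values in {black, brown, green, orange, pink, red, white} must be used), so position 6 = green.
The 6 still-open variables draw from only 6 values {black, brown, orange, pink, red, white}, so each is used; only position 4 can be pink, hence position 4 = pink.
The 3 variables position 5, position 7, position 8 are confined to {black, orange, white}, which locks those values in; drop them from position 2.
Determined: position 1=yellow, position 4=pink, position 6=green. The other positions each still have more than one consistent value. That makes 3.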